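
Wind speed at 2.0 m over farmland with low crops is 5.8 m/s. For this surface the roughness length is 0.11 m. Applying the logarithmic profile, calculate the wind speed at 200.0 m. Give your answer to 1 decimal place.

15.0 m/s

Log law: V(z) ∝ ln(z/z₀), so V₂/V₁ = ln(z₂/z₀) / ln(z₁/z₀).
ln(200.0/0.11) = 7.5056, ln(2.0/0.11) = 2.9004
V₂ = 5.8 × 7.5056/2.9004 = 5.8 × 2.5878 = 15.0090 m/s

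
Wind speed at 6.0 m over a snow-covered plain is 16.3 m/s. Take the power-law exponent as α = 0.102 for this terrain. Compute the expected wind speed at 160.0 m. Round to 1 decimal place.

Power-law profile: V₂ = V₁ · (z₂/z₁)^α
V₂ = 16.3 × (160.0/6.0)^0.102 = 16.3 × (26.6667)^0.102
    = 16.3 × 1.3978 = 22.7843 m/s

22.8 m/s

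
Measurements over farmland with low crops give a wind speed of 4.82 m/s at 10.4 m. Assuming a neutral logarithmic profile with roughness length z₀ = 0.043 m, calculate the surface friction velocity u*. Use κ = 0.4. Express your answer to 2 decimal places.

Log law: V(z) = (u*/κ) · ln(z/z₀) ⇒ u* = κ · V / ln(z/z₀)
u* = 0.4 × 4.82 / ln(10.4/0.043) = 0.4 × 4.82 / 5.4884
   = 1.9280 / 5.4884 = 0.3513 m/s

u* ≈ 0.35 m/s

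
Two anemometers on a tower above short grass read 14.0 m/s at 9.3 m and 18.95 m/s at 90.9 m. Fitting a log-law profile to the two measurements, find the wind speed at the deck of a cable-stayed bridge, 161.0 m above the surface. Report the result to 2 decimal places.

20.19 m/s

Log law: V ∝ ln(z/z₀). From the pair, with r = V₁/V₂ = 0.73879,
ln z₀ = (ln z₁ − r·ln z₂)/(1 − r) = (2.2300 − 0.73879×4.5098)/0.26121 = -4.2178 → z₀ = 0.01473 m
V₃ = V₁ · ln(z₃/z₀)/ln(z₁/z₀) = 14.0 × 9.2992/6.4478 = 20.1912 m/s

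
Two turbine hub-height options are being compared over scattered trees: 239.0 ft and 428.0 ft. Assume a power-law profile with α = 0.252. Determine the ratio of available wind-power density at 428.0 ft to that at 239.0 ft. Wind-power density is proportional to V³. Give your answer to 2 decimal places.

1.55

Speed ratio: V_B/V_A = (z_B/z_A)^α = (428.0/239.0)^0.252 = (1.7908)^0.252 = 1.15816
Power-density ratio: P_B/P_A = (V_B/V_A)³ = (1.15816)³ = 1.55347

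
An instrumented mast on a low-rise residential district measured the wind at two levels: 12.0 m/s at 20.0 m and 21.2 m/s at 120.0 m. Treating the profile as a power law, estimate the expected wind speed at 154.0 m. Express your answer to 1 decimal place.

First find α: α = ln(V₂/V₁)/ln(z₂/z₁) = ln(21.2/12.0)/ln(120.0/20.0) = 0.56909/1.79176 = 0.3176
Extrapolate from 120.0 m to 154.0 m: V₃ = 21.2 × (154.0/120.0)^0.3176 = 21.2 × 1.0825 = 22.9481 m/s

22.9 m/s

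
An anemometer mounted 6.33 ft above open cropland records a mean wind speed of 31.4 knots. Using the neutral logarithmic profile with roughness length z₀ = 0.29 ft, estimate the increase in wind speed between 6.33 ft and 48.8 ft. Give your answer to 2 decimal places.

20.80 knots

Log law: V₂ = V₁ · ln(z₂/z₀)/ln(z₁/z₀) = 31.4 × 5.1256/3.0832 = 52.2007 knots
ΔV = 52.2007 − 31.4 = 20.8007 knots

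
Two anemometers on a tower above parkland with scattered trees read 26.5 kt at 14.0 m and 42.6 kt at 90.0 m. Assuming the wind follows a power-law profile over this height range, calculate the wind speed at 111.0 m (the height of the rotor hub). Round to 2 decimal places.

First find α: α = ln(V₂/V₁)/ln(z₂/z₁) = ln(42.6/26.5)/ln(90.0/14.0) = 0.47471/1.86075 = 0.2551
Extrapolate from 90.0 m to 111.0 m: V₃ = 42.6 × (111.0/90.0)^0.2551 = 42.6 × 1.0550 = 44.9413 kt

44.94 kt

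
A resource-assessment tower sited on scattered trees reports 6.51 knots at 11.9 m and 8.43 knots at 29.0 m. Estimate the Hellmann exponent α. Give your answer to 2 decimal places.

Power law: V₂/V₁ = (z₂/z₁)^α ⇒ α = ln(V₂/V₁) / ln(z₂/z₁)
α = ln(8.43/6.51) / ln(29.0/11.9) = ln(1.2949) / ln(2.4370)
  = 0.25846 / 0.89076 = 0.29015

α ≈ 0.29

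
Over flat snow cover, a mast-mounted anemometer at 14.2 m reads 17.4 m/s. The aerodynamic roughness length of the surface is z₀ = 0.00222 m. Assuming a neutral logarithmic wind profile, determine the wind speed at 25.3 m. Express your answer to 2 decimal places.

18.55 m/s

Log law: V(z) ∝ ln(z/z₀), so V₂/V₁ = ln(z₂/z₀) / ln(z₁/z₀).
ln(25.3/0.00222) = 9.3411, ln(14.2/0.00222) = 8.7635
V₂ = 17.4 × 9.3411/8.7635 = 17.4 × 1.0659 = 18.5468 m/s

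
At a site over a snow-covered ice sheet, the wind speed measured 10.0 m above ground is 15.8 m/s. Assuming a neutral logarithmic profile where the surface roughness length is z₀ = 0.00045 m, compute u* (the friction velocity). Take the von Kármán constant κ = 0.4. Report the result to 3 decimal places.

Log law: V(z) = (u*/κ) · ln(z/z₀) ⇒ u* = κ · V / ln(z/z₀)
u* = 0.4 × 15.8 / ln(10.0/0.00045) = 0.4 × 15.8 / 10.0088
   = 6.3200 / 10.0088 = 0.6314 m/s

u* ≈ 0.631 m/s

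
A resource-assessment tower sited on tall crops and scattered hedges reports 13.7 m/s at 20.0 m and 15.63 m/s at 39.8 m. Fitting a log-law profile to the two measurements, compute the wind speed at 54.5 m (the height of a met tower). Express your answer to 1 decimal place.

Log law: V ∝ ln(z/z₀). From the pair, with r = V₁/V₂ = 0.87652,
ln z₀ = (ln z₁ − r·ln z₂)/(1 − r) = (2.9957 − 0.87652×3.6839)/0.12348 = -1.8890 → z₀ = 0.1512 m
V₃ = V₁ · ln(z₃/z₀)/ln(z₁/z₀) = 13.7 × 5.8872/4.8847 = 16.5116 m/s

16.5 m/s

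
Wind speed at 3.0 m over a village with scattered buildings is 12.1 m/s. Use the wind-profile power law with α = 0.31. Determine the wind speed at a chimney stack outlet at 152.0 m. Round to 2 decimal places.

Power-law profile: V₂ = V₁ · (z₂/z₁)^α
V₂ = 12.1 × (152.0/3.0)^0.31 = 12.1 × (50.6667)^0.31
    = 12.1 × 3.3765 = 40.8554 m/s

40.86 m/s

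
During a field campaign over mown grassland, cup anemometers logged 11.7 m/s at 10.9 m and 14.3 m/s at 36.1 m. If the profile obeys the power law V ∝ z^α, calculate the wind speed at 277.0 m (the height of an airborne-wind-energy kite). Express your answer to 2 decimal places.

20.12 m/s

First find α: α = ln(V₂/V₁)/ln(z₂/z₁) = ln(14.3/11.7)/ln(36.1/10.9) = 0.20067/1.19753 = 0.1676
Extrapolate from 36.1 m to 277.0 m: V₃ = 14.3 × (277.0/36.1)^0.1676 = 14.3 × 1.4070 = 20.1202 m/s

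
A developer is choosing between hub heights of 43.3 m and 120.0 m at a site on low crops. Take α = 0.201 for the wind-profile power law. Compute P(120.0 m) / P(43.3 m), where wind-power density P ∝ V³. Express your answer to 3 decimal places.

Speed ratio: V_B/V_A = (z_B/z_A)^α = (120.0/43.3)^0.201 = (2.7714)^0.201 = 1.22739
Power-density ratio: P_B/P_A = (V_B/V_A)³ = (1.22739)³ = 1.84903

1.849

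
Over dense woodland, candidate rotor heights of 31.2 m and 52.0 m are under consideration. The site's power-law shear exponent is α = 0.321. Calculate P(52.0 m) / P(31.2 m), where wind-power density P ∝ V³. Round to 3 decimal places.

1.635

Speed ratio: V_B/V_A = (z_B/z_A)^α = (52.0/31.2)^0.321 = (1.6667)^0.321 = 1.17818
Power-density ratio: P_B/P_A = (V_B/V_A)³ = (1.17818)³ = 1.63546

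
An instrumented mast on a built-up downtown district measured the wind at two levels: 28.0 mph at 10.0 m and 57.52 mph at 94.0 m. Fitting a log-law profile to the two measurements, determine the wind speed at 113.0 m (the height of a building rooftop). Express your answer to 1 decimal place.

59.9 mph

Log law: V ∝ ln(z/z₀). From the pair, with r = V₁/V₂ = 0.48679,
ln z₀ = (ln z₁ − r·ln z₂)/(1 − r) = (2.3026 − 0.48679×4.5433)/0.51321 = 0.1773 → z₀ = 1.194 m
V₃ = V₁ · ln(z₃/z₀)/ln(z₁/z₀) = 28.0 × 4.5501/2.1253 = 59.9453 mph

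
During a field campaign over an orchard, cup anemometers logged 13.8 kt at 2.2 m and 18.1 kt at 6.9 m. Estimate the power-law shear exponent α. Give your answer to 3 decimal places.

Power law: V₂/V₁ = (z₂/z₁)^α ⇒ α = ln(V₂/V₁) / ln(z₂/z₁)
α = ln(18.1/13.8) / ln(6.9/2.2) = ln(1.3116) / ln(3.1364)
  = 0.27124 / 1.14306 = 0.23729

α ≈ 0.237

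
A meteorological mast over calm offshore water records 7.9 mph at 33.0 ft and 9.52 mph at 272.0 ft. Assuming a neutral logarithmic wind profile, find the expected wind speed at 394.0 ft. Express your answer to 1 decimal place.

9.8 mph

Log law: V ∝ ln(z/z₀). From the pair, with r = V₁/V₂ = 0.82983,
ln z₀ = (ln z₁ − r·ln z₂)/(1 − r) = (3.4965 − 0.82983×5.6058)/0.17017 = -6.7896 → z₀ = 0.001125 ft
V₃ = V₁ · ln(z₃/z₀)/ln(z₁/z₀) = 7.9 × 12.7659/10.2861 = 9.8046 mph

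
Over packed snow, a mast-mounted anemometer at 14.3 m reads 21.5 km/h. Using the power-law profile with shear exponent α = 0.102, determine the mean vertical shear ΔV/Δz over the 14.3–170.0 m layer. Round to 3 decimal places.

Power law: V₂ = V₁ · (z₂/z₁)^α = 21.5 × (11.8881)^0.102 = 27.6758 km/h
ΔV/Δz = (27.6758 − 21.5)/(170.0 − 14.3) = 6.1758/155.7000 = 0.03966 km/h/m

0.040 km/h/m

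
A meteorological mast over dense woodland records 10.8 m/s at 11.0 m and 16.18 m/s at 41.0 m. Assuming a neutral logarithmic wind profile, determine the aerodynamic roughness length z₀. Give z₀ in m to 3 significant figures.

z₀ ≈ 0.784 m

Log law: V(z) ∝ ln(z/z₀). With r = V₁/V₂ = 10.8/16.18 = 0.66749,
r · ln(z₂/z₀) = ln(z₁/z₀) ⇒ ln z₀ = (ln z₁ − r·ln z₂)/(1 − r)
ln z₀ = (2.39790 − 0.66749×3.71357) / 0.33251 = -0.2432
z₀ = exp(-0.2432) = 0.7841 m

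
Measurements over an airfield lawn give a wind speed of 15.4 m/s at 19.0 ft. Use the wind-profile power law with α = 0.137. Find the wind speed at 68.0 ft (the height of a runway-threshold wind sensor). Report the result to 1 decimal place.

18.3 m/s

Power-law profile: V₂ = V₁ · (z₂/z₁)^α
V₂ = 15.4 × (68.0/19.0)^0.137 = 15.4 × (3.5789)^0.137
    = 15.4 × 1.1909 = 18.3394 m/s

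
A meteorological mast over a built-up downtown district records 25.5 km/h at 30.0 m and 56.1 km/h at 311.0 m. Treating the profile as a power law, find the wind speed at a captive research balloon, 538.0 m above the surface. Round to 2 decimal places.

First find α: α = ln(V₂/V₁)/ln(z₂/z₁) = ln(56.1/25.5)/ln(311.0/30.0) = 0.78846/2.33860 = 0.3371
Extrapolate from 311.0 m to 538.0 m: V₃ = 56.1 × (538.0/311.0)^0.3371 = 56.1 × 1.2030 = 67.4857 km/h

67.49 km/h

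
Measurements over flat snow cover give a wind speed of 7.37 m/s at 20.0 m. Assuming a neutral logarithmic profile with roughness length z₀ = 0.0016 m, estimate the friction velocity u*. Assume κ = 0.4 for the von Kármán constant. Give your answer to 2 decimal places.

Log law: V(z) = (u*/κ) · ln(z/z₀) ⇒ u* = κ · V / ln(z/z₀)
u* = 0.4 × 7.37 / ln(20.0/0.0016) = 0.4 × 7.37 / 9.4335
   = 2.9480 / 9.4335 = 0.3125 m/s

u* ≈ 0.31 m/s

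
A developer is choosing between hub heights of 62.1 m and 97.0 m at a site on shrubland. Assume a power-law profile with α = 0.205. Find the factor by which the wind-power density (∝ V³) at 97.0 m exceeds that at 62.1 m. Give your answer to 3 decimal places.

1.316

Speed ratio: V_B/V_A = (z_B/z_A)^α = (97.0/62.1)^0.205 = (1.5620)^0.205 = 1.09573
Power-density ratio: P_B/P_A = (V_B/V_A)³ = (1.09573)³ = 1.31557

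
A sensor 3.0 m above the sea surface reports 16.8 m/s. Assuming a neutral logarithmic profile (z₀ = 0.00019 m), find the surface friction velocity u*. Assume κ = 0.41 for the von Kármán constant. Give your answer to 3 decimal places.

u* ≈ 0.713 m/s

Log law: V(z) = (u*/κ) · ln(z/z₀) ⇒ u* = κ · V / ln(z/z₀)
u* = 0.41 × 16.8 / ln(3.0/0.00019) = 0.41 × 16.8 / 9.6671
   = 6.8880 / 9.6671 = 0.7125 m/s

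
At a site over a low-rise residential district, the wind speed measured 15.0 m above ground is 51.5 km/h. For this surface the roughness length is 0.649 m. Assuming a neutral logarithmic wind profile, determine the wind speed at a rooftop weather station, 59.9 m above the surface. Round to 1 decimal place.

74.2 km/h

Log law: V(z) ∝ ln(z/z₀), so V₂/V₁ = ln(z₂/z₀) / ln(z₁/z₀).
ln(59.9/0.649) = 4.5250, ln(15.0/0.649) = 3.1404
V₂ = 51.5 × 4.5250/3.1404 = 51.5 × 1.4409 = 74.2069 km/h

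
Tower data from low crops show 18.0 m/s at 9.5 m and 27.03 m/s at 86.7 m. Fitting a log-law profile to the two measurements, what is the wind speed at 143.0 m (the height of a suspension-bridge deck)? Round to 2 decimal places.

Log law: V ∝ ln(z/z₀). From the pair, with r = V₁/V₂ = 0.66593,
ln z₀ = (ln z₁ − r·ln z₂)/(1 − r) = (2.2513 − 0.66593×4.4625)/0.33407 = -2.1563 → z₀ = 0.1157 m
V₃ = V₁ · ln(z₃/z₀)/ln(z₁/z₀) = 18.0 × 7.1192/4.4076 = 29.0735 m/s

29.07 m/s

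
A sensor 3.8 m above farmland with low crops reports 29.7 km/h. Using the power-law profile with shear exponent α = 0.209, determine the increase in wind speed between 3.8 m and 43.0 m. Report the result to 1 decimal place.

19.6 km/h

Power law: V₂ = V₁ · (z₂/z₁)^α = 29.7 × (11.3158)^0.209 = 49.3147 km/h
ΔV = 49.3147 − 29.7 = 19.6147 km/h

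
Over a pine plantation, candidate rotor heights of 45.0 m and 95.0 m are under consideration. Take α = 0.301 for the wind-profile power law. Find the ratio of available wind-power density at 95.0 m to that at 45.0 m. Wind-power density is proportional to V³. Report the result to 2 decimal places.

1.96

Speed ratio: V_B/V_A = (z_B/z_A)^α = (95.0/45.0)^0.301 = (2.1111)^0.301 = 1.25221
Power-density ratio: P_B/P_A = (V_B/V_A)³ = (1.25221)³ = 1.96351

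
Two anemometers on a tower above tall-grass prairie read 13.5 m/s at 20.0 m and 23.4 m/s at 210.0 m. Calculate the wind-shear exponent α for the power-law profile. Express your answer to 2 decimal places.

α ≈ 0.23

Power law: V₂/V₁ = (z₂/z₁)^α ⇒ α = ln(V₂/V₁) / ln(z₂/z₁)
α = ln(23.4/13.5) / ln(210.0/20.0) = ln(1.7333) / ln(10.5000)
  = 0.55005 / 2.35138 = 0.23393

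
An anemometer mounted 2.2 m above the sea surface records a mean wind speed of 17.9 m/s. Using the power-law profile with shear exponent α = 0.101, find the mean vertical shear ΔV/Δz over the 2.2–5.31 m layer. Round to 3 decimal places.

0.536 m/s/m

Power law: V₂ = V₁ · (z₂/z₁)^α = 17.9 × (2.4136)^0.101 = 19.5660 m/s
ΔV/Δz = (19.5660 − 17.9)/(5.31 − 2.2) = 1.6660/3.1100 = 0.53570 m/s/m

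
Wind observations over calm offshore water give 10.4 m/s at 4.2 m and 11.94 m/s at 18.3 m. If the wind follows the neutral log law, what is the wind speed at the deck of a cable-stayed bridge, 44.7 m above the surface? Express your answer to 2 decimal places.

12.87 m/s

Log law: V ∝ ln(z/z₀). From the pair, with r = V₁/V₂ = 0.87102,
ln z₀ = (ln z₁ − r·ln z₂)/(1 − r) = (1.4351 − 0.87102×2.9069)/0.12898 = -8.5045 → z₀ = 0.0002026 m
V₃ = V₁ · ln(z₃/z₀)/ln(z₁/z₀) = 10.4 × 12.3044/9.9395 = 12.8744 m/s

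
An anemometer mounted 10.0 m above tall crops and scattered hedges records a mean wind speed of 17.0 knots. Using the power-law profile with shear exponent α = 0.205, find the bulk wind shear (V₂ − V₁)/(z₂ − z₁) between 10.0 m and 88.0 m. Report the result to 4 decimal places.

Power law: V₂ = V₁ · (z₂/z₁)^α = 17.0 × (8.8000)^0.205 = 26.5502 knots
ΔV/Δz = (26.5502 − 17.0)/(88.0 − 10.0) = 9.5502/78.0000 = 0.12244 knots/m

0.1224 knots/m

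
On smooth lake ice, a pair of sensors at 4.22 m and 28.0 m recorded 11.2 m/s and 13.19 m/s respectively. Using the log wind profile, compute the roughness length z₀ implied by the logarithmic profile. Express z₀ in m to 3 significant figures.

Log law: V(z) ∝ ln(z/z₀). With r = V₁/V₂ = 11.2/13.19 = 0.84913,
r · ln(z₂/z₀) = ln(z₁/z₀) ⇒ ln z₀ = (ln z₁ − r·ln z₂)/(1 − r)
ln z₀ = (1.43984 − 0.84913×3.33220) / 0.15087 = -9.2107
z₀ = exp(-9.2107) = 0.00009997 m

z₀ ≈ 0.0001000 m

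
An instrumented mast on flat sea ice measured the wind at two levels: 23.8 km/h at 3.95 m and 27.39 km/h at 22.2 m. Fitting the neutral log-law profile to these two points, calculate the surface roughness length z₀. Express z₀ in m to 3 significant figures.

Log law: V(z) ∝ ln(z/z₀). With r = V₁/V₂ = 23.8/27.39 = 0.86893,
r · ln(z₂/z₀) = ln(z₁/z₀) ⇒ ln z₀ = (ln z₁ − r·ln z₂)/(1 − r)
ln z₀ = (1.37372 − 0.86893×3.10009) / 0.13107 = -10.0713
z₀ = exp(-10.0713) = 0.00004227 m

z₀ ≈ 0.0000423 m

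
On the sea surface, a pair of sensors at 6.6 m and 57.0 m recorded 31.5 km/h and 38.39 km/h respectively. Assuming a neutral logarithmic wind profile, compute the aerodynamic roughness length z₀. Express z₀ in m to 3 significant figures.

z₀ ≈ 0.000346 m

Log law: V(z) ∝ ln(z/z₀). With r = V₁/V₂ = 31.5/38.39 = 0.82053,
r · ln(z₂/z₀) = ln(z₁/z₀) ⇒ ln z₀ = (ln z₁ − r·ln z₂)/(1 − r)
ln z₀ = (1.88707 − 0.82053×4.04305) / 0.17947 = -7.9697
z₀ = exp(-7.9697) = 0.0003458 m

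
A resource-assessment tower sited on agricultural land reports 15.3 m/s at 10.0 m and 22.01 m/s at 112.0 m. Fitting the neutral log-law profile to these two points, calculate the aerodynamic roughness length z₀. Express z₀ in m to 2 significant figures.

z₀ ≈ 0.041 m

Log law: V(z) ∝ ln(z/z₀). With r = V₁/V₂ = 15.3/22.01 = 0.69514,
r · ln(z₂/z₀) = ln(z₁/z₀) ⇒ ln z₀ = (ln z₁ − r·ln z₂)/(1 − r)
ln z₀ = (2.30259 − 0.69514×4.71850) / 0.30486 = -3.2061
z₀ = exp(-3.2061) = 0.04051 m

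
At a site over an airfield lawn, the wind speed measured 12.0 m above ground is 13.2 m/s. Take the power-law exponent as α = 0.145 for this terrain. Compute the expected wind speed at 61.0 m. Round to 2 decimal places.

Power-law profile: V₂ = V₁ · (z₂/z₁)^α
V₂ = 13.2 × (61.0/12.0)^0.145 = 13.2 × (5.0833)^0.145
    = 13.2 × 1.2659 = 16.7096 m/s

16.71 m/s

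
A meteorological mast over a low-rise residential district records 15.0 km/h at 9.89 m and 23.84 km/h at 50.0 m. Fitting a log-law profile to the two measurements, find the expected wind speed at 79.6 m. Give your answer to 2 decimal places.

Log law: V ∝ ln(z/z₀). From the pair, with r = V₁/V₂ = 0.62919,
ln z₀ = (ln z₁ − r·ln z₂)/(1 − r) = (2.2915 − 0.62919×3.9120)/0.37081 = -0.4582 → z₀ = 0.6324 m
V₃ = V₁ · ln(z₃/z₀)/ln(z₁/z₀) = 15.0 × 4.8352/2.7497 = 26.3766 km/h

26.38 km/h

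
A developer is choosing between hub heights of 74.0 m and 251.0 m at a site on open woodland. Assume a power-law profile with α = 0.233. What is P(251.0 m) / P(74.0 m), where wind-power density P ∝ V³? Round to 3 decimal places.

2.348

Speed ratio: V_B/V_A = (z_B/z_A)^α = (251.0/74.0)^0.233 = (3.3919)^0.233 = 1.32921
Power-density ratio: P_B/P_A = (V_B/V_A)³ = (1.32921)³ = 2.34844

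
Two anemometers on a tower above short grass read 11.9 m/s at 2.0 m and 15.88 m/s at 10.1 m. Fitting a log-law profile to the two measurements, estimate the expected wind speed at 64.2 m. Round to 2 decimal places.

20.43 m/s

Log law: V ∝ ln(z/z₀). From the pair, with r = V₁/V₂ = 0.74937,
ln z₀ = (ln z₁ − r·ln z₂)/(1 − r) = (0.6931 − 0.74937×2.3125)/0.25063 = -4.1487 → z₀ = 0.01578 m
V₃ = V₁ · ln(z₃/z₀)/ln(z₁/z₀) = 11.9 × 8.3107/4.8419 = 20.4255 m/s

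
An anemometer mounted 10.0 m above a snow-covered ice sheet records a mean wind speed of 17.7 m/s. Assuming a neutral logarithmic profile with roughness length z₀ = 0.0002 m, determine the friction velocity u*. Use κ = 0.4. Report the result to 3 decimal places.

u* ≈ 0.654 m/s

Log law: V(z) = (u*/κ) · ln(z/z₀) ⇒ u* = κ · V / ln(z/z₀)
u* = 0.4 × 17.7 / ln(10.0/0.0002) = 0.4 × 17.7 / 10.8198
   = 7.0800 / 10.8198 = 0.6544 m/s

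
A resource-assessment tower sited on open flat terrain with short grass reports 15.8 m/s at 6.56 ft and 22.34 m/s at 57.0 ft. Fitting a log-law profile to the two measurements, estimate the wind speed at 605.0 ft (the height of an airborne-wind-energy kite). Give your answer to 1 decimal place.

29.5 m/s

Log law: V ∝ ln(z/z₀). From the pair, with r = V₁/V₂ = 0.70725,
ln z₀ = (ln z₁ − r·ln z₂)/(1 − r) = (1.8810 − 0.70725×4.0431)/0.29275 = -3.3423 → z₀ = 0.03535 ft
V₃ = V₁ · ln(z₃/z₀)/ln(z₁/z₀) = 15.8 × 9.7476/5.2233 = 29.4853 m/s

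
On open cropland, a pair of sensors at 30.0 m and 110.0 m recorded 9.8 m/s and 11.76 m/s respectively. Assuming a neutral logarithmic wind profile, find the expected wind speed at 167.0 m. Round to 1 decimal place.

12.4 m/s

Log law: V ∝ ln(z/z₀). From the pair, with r = V₁/V₂ = 0.83333,
ln z₀ = (ln z₁ − r·ln z₂)/(1 − r) = (3.4012 − 0.83333×4.7005)/0.16667 = -3.0952 → z₀ = 0.04527 m
V₃ = V₁ · ln(z₃/z₀)/ln(z₁/z₀) = 9.8 × 8.2132/6.4964 = 12.3898 m/s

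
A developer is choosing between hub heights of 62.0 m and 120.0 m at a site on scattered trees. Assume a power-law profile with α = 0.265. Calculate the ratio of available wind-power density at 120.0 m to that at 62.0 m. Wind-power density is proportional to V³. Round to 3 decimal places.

1.690

Speed ratio: V_B/V_A = (z_B/z_A)^α = (120.0/62.0)^0.265 = (1.9355)^0.265 = 1.19124
Power-density ratio: P_B/P_A = (V_B/V_A)³ = (1.19124)³ = 1.69043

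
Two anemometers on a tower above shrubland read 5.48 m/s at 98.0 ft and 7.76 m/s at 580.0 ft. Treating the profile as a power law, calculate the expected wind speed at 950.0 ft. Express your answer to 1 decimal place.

First find α: α = ln(V₂/V₁)/ln(z₂/z₁) = ln(7.76/5.48)/ln(580.0/98.0) = 0.34788/1.77806 = 0.1956
Extrapolate from 580.0 ft to 950.0 ft: V₃ = 7.76 × (950.0/580.0)^0.1956 = 7.76 × 1.1014 = 8.5465 m/s

8.5 m/s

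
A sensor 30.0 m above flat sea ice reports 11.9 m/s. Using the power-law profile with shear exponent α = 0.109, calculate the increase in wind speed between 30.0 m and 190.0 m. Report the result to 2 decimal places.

Power law: V₂ = V₁ · (z₂/z₁)^α = 11.9 × (6.3333)^0.109 = 14.5521 m/s
ΔV = 14.5521 − 11.9 = 2.6521 m/s

2.65 m/s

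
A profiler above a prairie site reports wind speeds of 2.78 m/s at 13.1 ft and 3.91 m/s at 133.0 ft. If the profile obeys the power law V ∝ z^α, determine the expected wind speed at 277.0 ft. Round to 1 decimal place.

First find α: α = ln(V₂/V₁)/ln(z₂/z₁) = ln(3.91/2.78)/ln(133.0/13.1) = 0.34109/2.31774 = 0.1472
Extrapolate from 133.0 ft to 277.0 ft: V₃ = 3.91 × (277.0/133.0)^0.1472 = 3.91 × 1.1140 = 4.3558 m/s

4.4 m/s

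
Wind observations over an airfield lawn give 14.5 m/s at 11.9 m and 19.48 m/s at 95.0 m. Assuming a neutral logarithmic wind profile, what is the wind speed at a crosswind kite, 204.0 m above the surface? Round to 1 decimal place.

21.3 m/s

Log law: V ∝ ln(z/z₀). From the pair, with r = V₁/V₂ = 0.74435,
ln z₀ = (ln z₁ − r·ln z₂)/(1 − r) = (2.4765 − 0.74435×4.5539)/0.25565 = -3.5719 → z₀ = 0.02810 m
V₃ = V₁ · ln(z₃/z₀)/ln(z₁/z₀) = 14.5 × 8.8901/6.0485 = 21.3121 m/s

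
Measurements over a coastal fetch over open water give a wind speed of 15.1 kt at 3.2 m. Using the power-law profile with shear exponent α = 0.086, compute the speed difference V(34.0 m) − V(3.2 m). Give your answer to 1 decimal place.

3.4 kt

Power law: V₂ = V₁ · (z₂/z₁)^α = 15.1 × (10.6250)^0.086 = 18.5030 kt
ΔV = 18.5030 − 15.1 = 3.4030 kt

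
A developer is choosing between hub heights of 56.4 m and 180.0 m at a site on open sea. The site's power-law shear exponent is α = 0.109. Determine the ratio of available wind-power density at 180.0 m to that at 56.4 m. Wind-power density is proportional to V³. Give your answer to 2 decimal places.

Speed ratio: V_B/V_A = (z_B/z_A)^α = (180.0/56.4)^0.109 = (3.1915)^0.109 = 1.13484
Power-density ratio: P_B/P_A = (V_B/V_A)³ = (1.13484)³ = 1.46152

1.46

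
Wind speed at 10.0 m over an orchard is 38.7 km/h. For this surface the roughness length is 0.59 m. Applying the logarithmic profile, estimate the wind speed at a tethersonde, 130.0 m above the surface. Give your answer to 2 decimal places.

Log law: V(z) ∝ ln(z/z₀), so V₂/V₁ = ln(z₂/z₀) / ln(z₁/z₀).
ln(130.0/0.59) = 5.3952, ln(10.0/0.59) = 2.8302
V₂ = 38.7 × 5.3952/2.8302 = 38.7 × 1.9063 = 73.7728 km/h

73.77 km/h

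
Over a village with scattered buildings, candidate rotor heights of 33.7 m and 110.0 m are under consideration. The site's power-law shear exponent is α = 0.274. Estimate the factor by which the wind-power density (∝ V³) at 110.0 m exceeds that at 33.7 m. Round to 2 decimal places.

2.64

Speed ratio: V_B/V_A = (z_B/z_A)^α = (110.0/33.7)^0.274 = (3.2641)^0.274 = 1.38284
Power-density ratio: P_B/P_A = (V_B/V_A)³ = (1.38284)³ = 2.64431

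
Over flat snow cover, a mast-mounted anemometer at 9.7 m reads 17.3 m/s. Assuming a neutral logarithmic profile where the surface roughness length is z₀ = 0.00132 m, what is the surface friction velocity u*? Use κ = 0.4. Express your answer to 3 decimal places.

u* ≈ 0.777 m/s

Log law: V(z) = (u*/κ) · ln(z/z₀) ⇒ u* = κ · V / ln(z/z₀)
u* = 0.4 × 17.3 / ln(9.7/0.00132) = 0.4 × 17.3 / 8.9022
   = 6.9200 / 8.9022 = 0.7773 m/s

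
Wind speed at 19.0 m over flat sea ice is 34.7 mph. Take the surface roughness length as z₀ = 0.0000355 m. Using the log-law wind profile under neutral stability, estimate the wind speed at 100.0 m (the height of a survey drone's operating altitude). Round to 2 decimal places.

39.07 mph

Log law: V(z) ∝ ln(z/z₀), so V₂/V₁ = ln(z₂/z₀) / ln(z₁/z₀).
ln(100.0/0.0000355) = 14.8511, ln(19.0/0.0000355) = 13.1904
V₂ = 34.7 × 14.8511/13.1904 = 34.7 × 1.1259 = 39.0689 mph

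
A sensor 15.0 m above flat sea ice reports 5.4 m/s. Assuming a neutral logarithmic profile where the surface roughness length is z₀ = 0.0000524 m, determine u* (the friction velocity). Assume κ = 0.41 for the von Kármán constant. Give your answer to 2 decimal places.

u* ≈ 0.18 m/s

Log law: V(z) = (u*/κ) · ln(z/z₀) ⇒ u* = κ · V / ln(z/z₀)
u* = 0.41 × 5.4 / ln(15.0/0.0000524) = 0.41 × 5.4 / 12.5647
   = 2.2140 / 12.5647 = 0.1762 m/s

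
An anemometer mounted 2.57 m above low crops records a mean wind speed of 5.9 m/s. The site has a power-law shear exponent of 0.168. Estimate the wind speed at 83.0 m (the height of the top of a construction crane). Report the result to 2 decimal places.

Power-law profile: V₂ = V₁ · (z₂/z₁)^α
V₂ = 5.9 × (83.0/2.57)^0.168 = 5.9 × (32.2957)^0.168
    = 5.9 × 1.7928 = 10.5776 m/s

10.58 m/s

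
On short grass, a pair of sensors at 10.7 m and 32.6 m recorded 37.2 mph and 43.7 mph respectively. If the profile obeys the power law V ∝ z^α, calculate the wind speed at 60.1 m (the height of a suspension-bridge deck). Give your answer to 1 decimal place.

First find α: α = ln(V₂/V₁)/ln(z₂/z₁) = ln(43.7/37.2)/ln(32.6/10.7) = 0.16104/1.11407 = 0.1446
Extrapolate from 32.6 m to 60.1 m: V₃ = 43.7 × (60.1/32.6)^0.1446 = 43.7 × 1.0924 = 47.7400 mph

47.7 mph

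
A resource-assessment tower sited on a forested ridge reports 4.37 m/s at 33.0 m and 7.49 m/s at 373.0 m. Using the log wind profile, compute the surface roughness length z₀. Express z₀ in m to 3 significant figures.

z₀ ≈ 1.11 m

Log law: V(z) ∝ ln(z/z₀). With r = V₁/V₂ = 4.37/7.49 = 0.58344,
r · ln(z₂/z₀) = ln(z₁/z₀) ⇒ ln z₀ = (ln z₁ − r·ln z₂)/(1 − r)
ln z₀ = (3.49651 − 0.58344×5.92158) / 0.41656 = 0.0999
z₀ = exp(0.0999) = 1.105 m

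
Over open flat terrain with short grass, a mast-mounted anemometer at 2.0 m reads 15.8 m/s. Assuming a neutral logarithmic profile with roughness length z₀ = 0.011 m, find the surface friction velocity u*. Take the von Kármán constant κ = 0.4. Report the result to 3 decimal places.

u* ≈ 1.215 m/s

Log law: V(z) = (u*/κ) · ln(z/z₀) ⇒ u* = κ · V / ln(z/z₀)
u* = 0.4 × 15.8 / ln(2.0/0.011) = 0.4 × 15.8 / 5.2030
   = 6.3200 / 5.2030 = 1.2147 m/s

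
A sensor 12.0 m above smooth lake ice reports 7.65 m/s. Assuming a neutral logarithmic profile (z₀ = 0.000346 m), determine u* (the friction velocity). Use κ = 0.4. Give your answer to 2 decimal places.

u* ≈ 0.29 m/s

Log law: V(z) = (u*/κ) · ln(z/z₀) ⇒ u* = κ · V / ln(z/z₀)
u* = 0.4 × 7.65 / ln(12.0/0.000346) = 0.4 × 7.65 / 10.4540
   = 3.0600 / 10.4540 = 0.2927 m/s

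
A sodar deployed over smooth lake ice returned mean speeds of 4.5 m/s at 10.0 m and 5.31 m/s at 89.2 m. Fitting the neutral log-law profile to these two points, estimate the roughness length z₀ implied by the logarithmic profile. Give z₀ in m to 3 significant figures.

Log law: V(z) ∝ ln(z/z₀). With r = V₁/V₂ = 4.5/5.31 = 0.84746,
r · ln(z₂/z₀) = ln(z₁/z₀) ⇒ ln z₀ = (ln z₁ − r·ln z₂)/(1 − r)
ln z₀ = (2.30259 − 0.84746×4.49088) / 0.15254 = -9.8546
z₀ = exp(-9.8546) = 0.00005250 m

z₀ ≈ 0.0000525 m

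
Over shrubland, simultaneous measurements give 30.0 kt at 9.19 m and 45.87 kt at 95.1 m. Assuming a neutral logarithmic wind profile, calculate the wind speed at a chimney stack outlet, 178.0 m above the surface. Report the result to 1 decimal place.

Log law: V ∝ ln(z/z₀). From the pair, with r = V₁/V₂ = 0.65402,
ln z₀ = (ln z₁ − r·ln z₂)/(1 − r) = (2.2181 − 0.65402×4.5549)/0.34598 = -2.1993 → z₀ = 0.1109 m
V₃ = V₁ · ln(z₃/z₀)/ln(z₁/z₀) = 30.0 × 7.3811/4.4174 = 50.1272 kt

50.1 kt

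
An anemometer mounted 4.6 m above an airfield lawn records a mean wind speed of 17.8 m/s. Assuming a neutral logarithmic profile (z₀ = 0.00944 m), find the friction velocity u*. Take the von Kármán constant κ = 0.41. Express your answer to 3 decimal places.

u* ≈ 1.179 m/s

Log law: V(z) = (u*/κ) · ln(z/z₀) ⇒ u* = κ · V / ln(z/z₀)
u* = 0.41 × 17.8 / ln(4.6/0.00944) = 0.41 × 17.8 / 6.1889
   = 7.2980 / 6.1889 = 1.1792 m/s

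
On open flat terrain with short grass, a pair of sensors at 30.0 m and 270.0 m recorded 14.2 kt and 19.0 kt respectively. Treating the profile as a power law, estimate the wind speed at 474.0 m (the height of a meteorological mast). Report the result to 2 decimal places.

20.47 kt

First find α: α = ln(V₂/V₁)/ln(z₂/z₁) = ln(19.0/14.2)/ln(270.0/30.0) = 0.29120/2.19722 = 0.1325
Extrapolate from 270.0 m to 474.0 m: V₃ = 19.0 × (474.0/270.0)^0.1325 = 19.0 × 1.0774 = 20.4713 kt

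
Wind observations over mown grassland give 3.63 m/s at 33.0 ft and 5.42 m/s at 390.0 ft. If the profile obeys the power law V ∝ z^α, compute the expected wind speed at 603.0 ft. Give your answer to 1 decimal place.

First find α: α = ln(V₂/V₁)/ln(z₂/z₁) = ln(5.42/3.63)/ln(390.0/33.0) = 0.40086/2.46964 = 0.1623
Extrapolate from 390.0 ft to 603.0 ft: V₃ = 5.42 × (603.0/390.0)^0.1623 = 5.42 × 1.0733 = 5.8173 m/s

5.8 m/s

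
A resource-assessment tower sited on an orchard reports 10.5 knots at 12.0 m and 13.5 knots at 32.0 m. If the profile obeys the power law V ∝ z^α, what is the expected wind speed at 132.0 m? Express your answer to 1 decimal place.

19.4 knots

First find α: α = ln(V₂/V₁)/ln(z₂/z₁) = ln(13.5/10.5)/ln(32.0/12.0) = 0.25131/0.98083 = 0.2562
Extrapolate from 32.0 m to 132.0 m: V₃ = 13.5 × (132.0/32.0)^0.2562 = 13.5 × 1.4378 = 19.4098 knots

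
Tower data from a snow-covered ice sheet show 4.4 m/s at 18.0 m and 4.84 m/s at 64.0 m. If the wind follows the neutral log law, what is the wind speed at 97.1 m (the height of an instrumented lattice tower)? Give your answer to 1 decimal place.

Log law: V ∝ ln(z/z₀). From the pair, with r = V₁/V₂ = 0.90909,
ln z₀ = (ln z₁ − r·ln z₂)/(1 − r) = (2.8904 − 0.90909×4.1589)/0.09091 = -9.7947 → z₀ = 0.00005574 m
V₃ = V₁ · ln(z₃/z₀)/ln(z₁/z₀) = 4.4 × 14.3705/12.6851 = 4.9846 m/s

5.0 m/s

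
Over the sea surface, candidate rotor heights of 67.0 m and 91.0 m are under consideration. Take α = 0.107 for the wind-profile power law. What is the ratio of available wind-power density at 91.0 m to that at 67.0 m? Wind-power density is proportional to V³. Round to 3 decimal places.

1.103

Speed ratio: V_B/V_A = (z_B/z_A)^α = (91.0/67.0)^0.107 = (1.3582)^0.107 = 1.03330
Power-density ratio: P_B/P_A = (V_B/V_A)³ = (1.03330)³ = 1.10327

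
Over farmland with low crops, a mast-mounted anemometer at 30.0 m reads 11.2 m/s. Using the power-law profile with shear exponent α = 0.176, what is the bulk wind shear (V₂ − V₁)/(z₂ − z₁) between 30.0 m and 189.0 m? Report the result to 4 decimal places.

0.0269 m/s/m

Power law: V₂ = V₁ · (z₂/z₁)^α = 11.2 × (6.3000)^0.176 = 15.4847 m/s
ΔV/Δz = (15.4847 − 11.2)/(189.0 − 30.0) = 4.2847/159.0000 = 0.02695 m/s/m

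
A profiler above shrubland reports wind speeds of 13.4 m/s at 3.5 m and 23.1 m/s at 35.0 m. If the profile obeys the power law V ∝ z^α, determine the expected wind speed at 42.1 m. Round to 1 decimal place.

24.1 m/s

First find α: α = ln(V₂/V₁)/ln(z₂/z₁) = ln(23.1/13.4)/ln(35.0/3.5) = 0.54458/2.30259 = 0.2365
Extrapolate from 35.0 m to 42.1 m: V₃ = 23.1 × (42.1/35.0)^0.2365 = 23.1 × 1.0447 = 24.1314 m/s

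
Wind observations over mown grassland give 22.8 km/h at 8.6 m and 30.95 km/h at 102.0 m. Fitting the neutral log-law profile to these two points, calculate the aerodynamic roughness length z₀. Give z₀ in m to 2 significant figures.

Log law: V(z) ∝ ln(z/z₀). With r = V₁/V₂ = 22.8/30.95 = 0.73667,
r · ln(z₂/z₀) = ln(z₁/z₀) ⇒ ln z₀ = (ln z₁ − r·ln z₂)/(1 − r)
ln z₀ = (2.15176 − 0.73667×4.62497) / 0.26333 = -4.7672
z₀ = exp(-4.7672) = 0.008505 m

z₀ ≈ 0.0085 m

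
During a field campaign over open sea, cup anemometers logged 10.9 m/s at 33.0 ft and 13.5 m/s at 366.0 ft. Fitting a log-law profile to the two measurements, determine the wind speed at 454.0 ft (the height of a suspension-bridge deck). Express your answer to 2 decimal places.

13.73 m/s

Log law: V ∝ ln(z/z₀). From the pair, with r = V₁/V₂ = 0.80741,
ln z₀ = (ln z₁ − r·ln z₂)/(1 − r) = (3.4965 − 0.80741×5.9026)/0.19259 = -6.5907 → z₀ = 0.001373 ft
V₃ = V₁ · ln(z₃/z₀)/ln(z₁/z₀) = 10.9 × 12.7088/10.0872 = 13.7328 m/s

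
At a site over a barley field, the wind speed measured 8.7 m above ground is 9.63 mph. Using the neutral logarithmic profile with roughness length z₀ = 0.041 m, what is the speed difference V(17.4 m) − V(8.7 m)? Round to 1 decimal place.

Log law: V₂ = V₁ · ln(z₂/z₀)/ln(z₁/z₀) = 9.63 × 6.0507/5.3575 = 10.8759 mph
ΔV = 10.8759 − 9.63 = 1.2459 mph

1.2 mph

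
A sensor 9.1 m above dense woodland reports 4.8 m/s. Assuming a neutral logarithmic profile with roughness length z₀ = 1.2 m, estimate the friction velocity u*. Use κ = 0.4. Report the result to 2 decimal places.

u* ≈ 0.95 m/s

Log law: V(z) = (u*/κ) · ln(z/z₀) ⇒ u* = κ · V / ln(z/z₀)
u* = 0.4 × 4.8 / ln(9.1/1.2) = 0.4 × 4.8 / 2.0260
   = 1.9200 / 2.0260 = 0.9477 m/s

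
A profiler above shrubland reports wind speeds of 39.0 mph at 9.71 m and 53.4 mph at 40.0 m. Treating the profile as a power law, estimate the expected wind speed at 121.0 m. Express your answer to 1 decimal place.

68.3 mph

First find α: α = ln(V₂/V₁)/ln(z₂/z₁) = ln(53.4/39.0)/ln(40.0/9.71) = 0.31425/1.41572 = 0.2220
Extrapolate from 40.0 m to 121.0 m: V₃ = 53.4 × (121.0/40.0)^0.2220 = 53.4 × 1.2785 = 68.2729 mph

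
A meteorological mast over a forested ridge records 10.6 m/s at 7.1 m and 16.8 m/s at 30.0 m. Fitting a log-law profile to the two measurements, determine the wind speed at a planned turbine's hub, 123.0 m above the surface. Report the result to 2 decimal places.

Log law: V ∝ ln(z/z₀). From the pair, with r = V₁/V₂ = 0.63095,
ln z₀ = (ln z₁ − r·ln z₂)/(1 − r) = (1.9601 − 0.63095×3.4012)/0.36905 = -0.5037 → z₀ = 0.6043 m
V₃ = V₁ · ln(z₃/z₀)/ln(z₁/z₀) = 10.6 × 5.3159/2.4638 = 22.8704 m/s

22.87 m/s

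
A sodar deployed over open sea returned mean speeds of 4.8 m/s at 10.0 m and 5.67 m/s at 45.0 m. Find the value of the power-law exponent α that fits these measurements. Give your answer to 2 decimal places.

α ≈ 0.11

Power law: V₂/V₁ = (z₂/z₁)^α ⇒ α = ln(V₂/V₁) / ln(z₂/z₁)
α = ln(5.67/4.8) / ln(45.0/10.0) = ln(1.1813) / ln(4.5000)
  = 0.16657 / 1.50408 = 0.11075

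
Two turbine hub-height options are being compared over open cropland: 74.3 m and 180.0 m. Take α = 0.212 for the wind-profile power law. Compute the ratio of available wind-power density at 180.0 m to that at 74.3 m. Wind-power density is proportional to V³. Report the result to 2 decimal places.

Speed ratio: V_B/V_A = (z_B/z_A)^α = (180.0/74.3)^0.212 = (2.4226)^0.212 = 1.20634
Power-density ratio: P_B/P_A = (V_B/V_A)³ = (1.20634)³ = 1.75551

1.76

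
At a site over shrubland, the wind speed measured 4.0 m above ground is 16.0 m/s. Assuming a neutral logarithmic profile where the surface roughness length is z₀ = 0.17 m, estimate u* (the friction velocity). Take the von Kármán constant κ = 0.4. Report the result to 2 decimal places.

Log law: V(z) = (u*/κ) · ln(z/z₀) ⇒ u* = κ · V / ln(z/z₀)
u* = 0.4 × 16.0 / ln(4.0/0.17) = 0.4 × 16.0 / 3.1583
   = 6.4000 / 3.1583 = 2.0264 m/s

u* ≈ 2.03 m/s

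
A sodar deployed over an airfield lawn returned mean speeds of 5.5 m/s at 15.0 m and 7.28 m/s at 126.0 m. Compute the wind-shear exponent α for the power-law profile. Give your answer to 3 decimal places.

α ≈ 0.132

Power law: V₂/V₁ = (z₂/z₁)^α ⇒ α = ln(V₂/V₁) / ln(z₂/z₁)
α = ln(7.28/5.5) / ln(126.0/15.0) = ln(1.3236) / ln(8.4000)
  = 0.28038 / 2.12823 = 0.13174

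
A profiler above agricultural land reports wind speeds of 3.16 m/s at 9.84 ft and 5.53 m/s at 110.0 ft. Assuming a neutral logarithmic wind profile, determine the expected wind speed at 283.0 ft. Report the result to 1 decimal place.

Log law: V ∝ ln(z/z₀). From the pair, with r = V₁/V₂ = 0.57143,
ln z₀ = (ln z₁ − r·ln z₂)/(1 − r) = (2.2865 − 0.57143×4.7005)/0.42857 = -0.9322 → z₀ = 0.3937 ft
V₃ = V₁ · ln(z₃/z₀)/ln(z₁/z₀) = 3.16 × 6.5777/3.2187 = 6.4577 m/s

6.5 m/s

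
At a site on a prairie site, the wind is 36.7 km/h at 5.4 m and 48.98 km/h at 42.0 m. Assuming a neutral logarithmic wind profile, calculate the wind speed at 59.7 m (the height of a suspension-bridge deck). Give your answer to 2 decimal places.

51.09 km/h

Log law: V ∝ ln(z/z₀). From the pair, with r = V₁/V₂ = 0.74929,
ln z₀ = (ln z₁ − r·ln z₂)/(1 − r) = (1.6864 − 0.74929×3.7377)/0.25071 = -4.4440 → z₀ = 0.01175 m
V₃ = V₁ · ln(z₃/z₀)/ln(z₁/z₀) = 36.7 × 8.5334/6.1304 = 51.0852 km/h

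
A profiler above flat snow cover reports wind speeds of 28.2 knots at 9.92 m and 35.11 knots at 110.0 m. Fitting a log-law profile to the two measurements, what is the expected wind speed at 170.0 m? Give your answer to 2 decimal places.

36.36 knots

Log law: V ∝ ln(z/z₀). From the pair, with r = V₁/V₂ = 0.80319,
ln z₀ = (ln z₁ − r·ln z₂)/(1 − r) = (2.2946 − 0.80319×4.7005)/0.19681 = -7.5241 → z₀ = 0.0005399 m
V₃ = V₁ · ln(z₃/z₀)/ln(z₁/z₀) = 28.2 × 12.6599/9.8187 = 36.3603 knots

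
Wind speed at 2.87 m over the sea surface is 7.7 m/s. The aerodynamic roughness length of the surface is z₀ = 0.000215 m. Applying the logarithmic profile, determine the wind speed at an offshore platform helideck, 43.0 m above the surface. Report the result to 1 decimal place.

Log law: V(z) ∝ ln(z/z₀), so V₂/V₁ = ln(z₂/z₀) / ln(z₁/z₀).
ln(43.0/0.000215) = 12.2061, ln(2.87/0.000215) = 9.4992
V₂ = 7.7 × 12.2061/9.4992 = 7.7 × 1.2850 = 9.8942 m/s

9.9 m/s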